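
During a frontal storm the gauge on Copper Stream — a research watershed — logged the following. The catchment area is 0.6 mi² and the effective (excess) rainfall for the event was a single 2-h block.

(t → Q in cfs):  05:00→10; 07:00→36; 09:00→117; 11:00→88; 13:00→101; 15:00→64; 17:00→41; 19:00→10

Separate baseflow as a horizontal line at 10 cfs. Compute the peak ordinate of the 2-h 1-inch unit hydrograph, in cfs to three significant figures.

Direct runoff: 0.0, 26.0, 107.0, 78.0, 91.0, 54.0, 31.0, 0.0 cfs; ΣQ_DR = 387.0 cfs, peak = 107.0 cfs.
Runoff depth d = ΣQ_DR·Δt / A = 387.0 × 7200 / (0.6 mi²) = 1.999 in.
The 1-inch UH is the DRH scaled by (1 in)/d, so U_p = 107.0 × 1/1.999 = 53.5 cfs.

U_p ≈ 53.5 cfs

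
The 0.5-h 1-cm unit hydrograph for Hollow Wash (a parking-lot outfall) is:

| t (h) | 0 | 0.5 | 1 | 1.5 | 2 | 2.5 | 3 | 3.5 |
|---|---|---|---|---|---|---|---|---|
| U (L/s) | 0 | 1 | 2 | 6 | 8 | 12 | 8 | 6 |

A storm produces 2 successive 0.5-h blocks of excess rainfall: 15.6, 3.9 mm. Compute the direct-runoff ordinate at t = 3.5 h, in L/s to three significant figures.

By discrete convolution, Q_j = Σ (P_i / 10 mm) · U_{j−i}.
At t = 3.5 h (j=7): Q = (15.6/10)·6 + (3.9/10)·8 = 12.5 L/s.

Q ≈ 12.5 L/s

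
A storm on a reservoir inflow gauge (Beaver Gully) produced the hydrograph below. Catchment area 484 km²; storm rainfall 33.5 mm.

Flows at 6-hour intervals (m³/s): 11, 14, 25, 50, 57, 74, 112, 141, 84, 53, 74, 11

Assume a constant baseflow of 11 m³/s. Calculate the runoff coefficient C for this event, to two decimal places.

ΣQ_DR = 574.0 m³/s; V = ΣQ_DR·Δt = 1.240 × 10^7 m³.
Runoff depth d = V / A = 25.62 mm.
C = d / P = 25.62 / 33.5 = 0.76.

C ≈ 0.76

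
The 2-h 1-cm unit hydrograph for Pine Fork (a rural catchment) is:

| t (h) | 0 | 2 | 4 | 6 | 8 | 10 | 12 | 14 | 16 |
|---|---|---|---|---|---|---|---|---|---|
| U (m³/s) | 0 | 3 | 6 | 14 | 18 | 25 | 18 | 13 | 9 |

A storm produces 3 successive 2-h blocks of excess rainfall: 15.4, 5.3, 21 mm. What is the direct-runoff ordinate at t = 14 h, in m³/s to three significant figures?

Q ≈ 82.1 m³/s

By discrete convolution, Q_j = Σ (P_i / 10 mm) · U_{j−i}.
At t = 14 h (j=7): Q = (15.4/10)·13 + (5.3/10)·18 + (21/10)·25 = 82.1 m³/s.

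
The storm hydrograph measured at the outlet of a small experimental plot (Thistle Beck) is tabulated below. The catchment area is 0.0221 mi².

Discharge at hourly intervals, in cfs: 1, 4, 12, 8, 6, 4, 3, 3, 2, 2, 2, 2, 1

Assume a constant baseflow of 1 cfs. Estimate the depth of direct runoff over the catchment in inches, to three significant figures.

d ≈ 2.59 in

Direct runoff: 0.0, 3.0, 11.0, 7.0, 5.0, 3.0, 2.0, 2.0, 1.0, 1.0, 1.0, 1.0, 0.0 cfs; ΣQ_DR = 37.00 cfs.
V = ΣQ_DR · Δt = 37.00 × 3600 s = 1.332 × 10^5 ft³.
Over A = 0.0221 mi², depth = V / A = 2.59 in.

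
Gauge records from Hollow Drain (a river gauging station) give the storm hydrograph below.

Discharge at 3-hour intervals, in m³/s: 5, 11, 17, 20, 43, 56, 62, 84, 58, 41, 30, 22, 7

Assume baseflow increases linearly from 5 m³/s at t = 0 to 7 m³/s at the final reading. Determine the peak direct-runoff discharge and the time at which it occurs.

Subtracting baseflow gives direct-runoff ordinates: 0.00, 5.83, 11.67, 14.50, 37.33, 50.17, 56.00, 77.83, 51.67, 34.50, 23.33, 15.17, 0.00 m³/s.
The maximum is 77.83 m³/s, occurring at the reading for t = 21 h.

Q_p = 77.83 m³/s at t = 21 h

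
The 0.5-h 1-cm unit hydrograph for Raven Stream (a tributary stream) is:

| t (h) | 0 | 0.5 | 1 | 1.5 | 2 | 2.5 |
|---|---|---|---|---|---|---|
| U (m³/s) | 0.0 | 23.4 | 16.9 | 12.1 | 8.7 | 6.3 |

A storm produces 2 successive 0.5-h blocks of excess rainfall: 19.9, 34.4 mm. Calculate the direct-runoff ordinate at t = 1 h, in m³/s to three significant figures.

By discrete convolution, Q_j = Σ (P_i / 10 mm) · U_{j−i}.
At t = 1 h (j=2): Q = (19.9/10)·16.9 + (34.4/10)·23.4 = 114 m³/s.

Q ≈ 114 m³/s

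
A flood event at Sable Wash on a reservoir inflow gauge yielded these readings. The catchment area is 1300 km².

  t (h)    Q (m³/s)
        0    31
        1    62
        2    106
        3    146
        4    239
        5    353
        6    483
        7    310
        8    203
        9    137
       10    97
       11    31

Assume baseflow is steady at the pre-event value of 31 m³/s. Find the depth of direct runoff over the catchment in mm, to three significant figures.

d ≈ 5.06 mm

Direct runoff: 0.0, 31.0, 75.0, 115.0, 208.0, 322.0, 452.0, 279.0, 172.0, 106.0, 66.0, 0.0 m³/s; ΣQ_DR = 1826 m³/s.
V = ΣQ_DR · Δt = 1826 × 3600 s = 6.574 × 10^6 m³.
Over A = 1300 km², depth = V / A = 5.06 mm.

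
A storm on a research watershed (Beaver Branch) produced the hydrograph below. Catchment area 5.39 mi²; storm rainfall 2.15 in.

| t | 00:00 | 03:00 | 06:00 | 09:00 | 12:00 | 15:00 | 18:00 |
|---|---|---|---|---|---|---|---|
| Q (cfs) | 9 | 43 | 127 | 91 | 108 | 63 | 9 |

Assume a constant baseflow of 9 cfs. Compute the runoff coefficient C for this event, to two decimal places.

C ≈ 0.16

ΣQ_DR = 387.0 cfs; V = ΣQ_DR·Δt = 4.180 × 10^6 ft³.
Runoff depth d = V / A = 0.3338 in.
C = d / P = 0.3338 / 2.15 = 0.16.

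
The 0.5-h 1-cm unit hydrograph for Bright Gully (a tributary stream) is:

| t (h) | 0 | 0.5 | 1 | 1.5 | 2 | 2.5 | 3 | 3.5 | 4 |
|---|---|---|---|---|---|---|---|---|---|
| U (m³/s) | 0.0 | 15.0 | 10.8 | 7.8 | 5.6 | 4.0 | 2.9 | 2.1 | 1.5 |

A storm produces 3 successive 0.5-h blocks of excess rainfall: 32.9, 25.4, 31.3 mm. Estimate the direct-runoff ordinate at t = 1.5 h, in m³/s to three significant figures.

Q ≈ 100 m³/s

By discrete convolution, Q_j = Σ (P_i / 10 mm) · U_{j−i}.
At t = 1.5 h (j=3): Q = (32.9/10)·7.8 + (25.4/10)·10.8 + (31.3/10)·15.0 = 100 m³/s.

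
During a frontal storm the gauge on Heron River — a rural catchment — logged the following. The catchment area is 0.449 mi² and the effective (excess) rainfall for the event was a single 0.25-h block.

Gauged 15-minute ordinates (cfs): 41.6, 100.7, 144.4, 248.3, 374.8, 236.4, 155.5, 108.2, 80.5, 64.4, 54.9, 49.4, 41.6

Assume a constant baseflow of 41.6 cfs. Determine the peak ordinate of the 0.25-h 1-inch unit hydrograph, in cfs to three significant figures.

U_p ≈ 333 cfs

Direct runoff: 0.0, 59.1, 102.8, 206.7, 333.2, 194.8, 113.9, 66.6, 38.9, 22.8, 13.3, 7.8, 0.0 cfs; ΣQ_DR = 1160 cfs, peak = 333.2 cfs.
Runoff depth d = ΣQ_DR·Δt / A = 1160 × 900 / (0.449 mi²) = 1.001 in.
The 1-inch UH is the DRH scaled by (1 in)/d, so U_p = 333.2 × 1/1.001 = 333 cfs.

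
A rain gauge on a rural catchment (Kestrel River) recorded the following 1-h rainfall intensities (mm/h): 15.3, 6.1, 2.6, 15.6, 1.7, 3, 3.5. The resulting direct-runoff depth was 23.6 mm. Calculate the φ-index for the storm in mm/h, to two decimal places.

φ ≈ 4.47 mm/h

Only the 3 blocks with intensity above φ contribute runoff: 15.3, 6.1, 15.6 mm/h.
Σ(I−φ)·Δt = d  ⇒  (15.3+6.1+15.6 − 3φ)·1 = 23.6
φ = (37.00 − 23.6/1) / 3 = 4.47 mm/h.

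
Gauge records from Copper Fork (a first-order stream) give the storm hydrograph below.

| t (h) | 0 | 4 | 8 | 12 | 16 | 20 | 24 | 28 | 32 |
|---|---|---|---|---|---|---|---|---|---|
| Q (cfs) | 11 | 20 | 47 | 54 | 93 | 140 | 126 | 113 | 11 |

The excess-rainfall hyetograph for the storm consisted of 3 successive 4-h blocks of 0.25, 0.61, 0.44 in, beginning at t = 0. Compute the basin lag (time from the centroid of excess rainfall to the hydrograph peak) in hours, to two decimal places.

Centroid of excess rainfall: t_c = Σ P_i·t̄_i / ΣP_i = 6.5846 h (block centres at 2, 6, 10 h).
Hydrograph peak occurs at t = 20 h, so basin lag t_L = 20 − 6.5846 = 13.42 h.

t_L ≈ 13.42 h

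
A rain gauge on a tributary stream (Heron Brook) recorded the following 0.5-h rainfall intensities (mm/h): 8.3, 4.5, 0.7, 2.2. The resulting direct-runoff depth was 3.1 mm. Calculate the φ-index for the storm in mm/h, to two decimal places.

φ ≈ 3.30 mm/h

Only the 2 blocks with intensity above φ contribute runoff: 8.3, 4.5 mm/h.
Σ(I−φ)·Δt = d  ⇒  (8.3+4.5 − 2φ)·0.5 = 3.1
φ = (12.80 − 3.1/0.5) / 2 = 3.30 mm/h.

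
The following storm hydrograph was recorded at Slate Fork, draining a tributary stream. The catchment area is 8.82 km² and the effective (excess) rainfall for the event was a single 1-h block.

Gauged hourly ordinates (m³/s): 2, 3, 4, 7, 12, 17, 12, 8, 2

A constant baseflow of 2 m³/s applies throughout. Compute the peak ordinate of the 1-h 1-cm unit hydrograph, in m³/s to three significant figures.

Direct runoff: 0.0, 1.0, 2.0, 5.0, 10.0, 15.0, 10.0, 6.0, 0.0 m³/s; ΣQ_DR = 49.00 m³/s, peak = 15.0 m³/s.
Runoff depth d = ΣQ_DR·Δt / A = 49.00 × 3600 / (8.82 km²) = 20.00 mm.
The 1-cm UH is the DRH scaled by (10 mm)/d, so U_p = 15.0 × 10/20.00 = 7.50 m³/s.

U_p ≈ 7.50 m³/s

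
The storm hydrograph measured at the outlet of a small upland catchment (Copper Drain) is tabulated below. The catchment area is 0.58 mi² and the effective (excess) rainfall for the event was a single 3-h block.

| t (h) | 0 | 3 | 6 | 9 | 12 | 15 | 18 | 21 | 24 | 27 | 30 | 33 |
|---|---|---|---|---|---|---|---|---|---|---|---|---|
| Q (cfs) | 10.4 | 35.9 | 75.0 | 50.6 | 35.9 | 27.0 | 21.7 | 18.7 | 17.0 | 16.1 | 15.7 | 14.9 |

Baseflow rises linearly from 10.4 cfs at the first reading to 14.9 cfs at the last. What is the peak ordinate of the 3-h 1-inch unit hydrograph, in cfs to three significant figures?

Direct runoff: 0.00, 25.09, 63.78, 38.97, 23.86, 14.55, 8.85, 5.44, 3.33, 2.02, 1.21, 0.00 cfs; ΣQ_DR = 187.1 cfs, peak = 63.78 cfs.
Runoff depth d = ΣQ_DR·Δt / A = 187.1 × 10800 / (0.58 mi²) = 1.500 in.
The 1-inch UH is the DRH scaled by (1 in)/d, so U_p = 63.78 × 1/1.500 = 42.5 cfs.

U_p ≈ 42.5 cfs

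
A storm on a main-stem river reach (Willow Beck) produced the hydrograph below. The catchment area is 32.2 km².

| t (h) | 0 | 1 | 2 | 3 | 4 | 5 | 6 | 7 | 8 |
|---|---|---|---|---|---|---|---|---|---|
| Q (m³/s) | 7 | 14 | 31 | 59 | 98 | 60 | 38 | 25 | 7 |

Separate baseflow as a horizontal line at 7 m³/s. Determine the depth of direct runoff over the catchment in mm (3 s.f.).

d ≈ 30.9 mm

Direct runoff: 0.0, 7.0, 24.0, 52.0, 91.0, 53.0, 31.0, 18.0, 0.0 m³/s; ΣQ_DR = 276.0 m³/s.
V = ΣQ_DR · Δt = 276.0 × 3600 s = 9.936 × 10^5 m³.
Over A = 32.2 km², depth = V / A = 30.9 mm.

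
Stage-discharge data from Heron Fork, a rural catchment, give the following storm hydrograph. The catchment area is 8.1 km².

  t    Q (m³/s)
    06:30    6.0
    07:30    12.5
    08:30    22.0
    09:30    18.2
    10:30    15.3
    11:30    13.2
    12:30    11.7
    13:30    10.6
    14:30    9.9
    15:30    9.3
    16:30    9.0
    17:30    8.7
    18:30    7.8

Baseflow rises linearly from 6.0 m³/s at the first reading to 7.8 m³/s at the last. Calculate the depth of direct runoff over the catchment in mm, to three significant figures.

d ≈ 28.7 mm

Direct runoff: 0.00, 6.35, 15.70, 11.75, 8.70, 6.45, 4.80, 3.55, 2.70, 1.95, 1.50, 1.05, 0.00 m³/s; ΣQ_DR = 64.50 m³/s.
V = ΣQ_DR · Δt = 64.50 × 3600 s = 2.322 × 10^5 m³.
Over A = 8.1 km², depth = V / A = 28.7 mm.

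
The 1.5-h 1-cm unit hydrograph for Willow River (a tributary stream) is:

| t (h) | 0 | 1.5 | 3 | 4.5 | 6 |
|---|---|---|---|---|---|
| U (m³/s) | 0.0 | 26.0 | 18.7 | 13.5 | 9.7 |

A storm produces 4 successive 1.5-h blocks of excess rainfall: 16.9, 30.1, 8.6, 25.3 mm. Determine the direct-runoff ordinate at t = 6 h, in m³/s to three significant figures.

By discrete convolution, Q_j = Σ (P_i / 10 mm) · U_{j−i}.
At t = 6 h (j=4): Q = (16.9/10)·9.7 + (30.1/10)·13.5 + (8.6/10)·18.7 + (25.3/10)·26.0 = 139 m³/s.

Q ≈ 139 m³/s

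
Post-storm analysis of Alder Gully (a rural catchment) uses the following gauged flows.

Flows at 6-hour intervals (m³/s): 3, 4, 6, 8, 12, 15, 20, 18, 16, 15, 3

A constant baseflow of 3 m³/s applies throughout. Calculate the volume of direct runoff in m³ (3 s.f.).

V ≈ 1.88 × 10^6 m³

Direct-runoff ordinates (Q − Q_b): 0.0, 1.0, 3.0, 5.0, 9.0, 12.0, 17.0, 15.0, 13.0, 12.0, 0.0 m³/s.
ΣQ_DR = 87.00 m³/s.
With Δt = 6 h = 21600 s, V = ΣQ_DR · Δt = 87.00 × 21600 = 1.88 × 10^6 m³.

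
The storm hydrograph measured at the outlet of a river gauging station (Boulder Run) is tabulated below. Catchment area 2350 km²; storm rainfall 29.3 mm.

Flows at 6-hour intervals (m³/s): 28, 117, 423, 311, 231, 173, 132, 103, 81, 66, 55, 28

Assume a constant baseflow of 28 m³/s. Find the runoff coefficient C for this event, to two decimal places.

C ≈ 0.44

ΣQ_DR = 1412 m³/s; V = ΣQ_DR·Δt = 3.050 × 10^7 m³.
Runoff depth d = V / A = 12.98 mm.
C = d / P = 12.98 / 29.3 = 0.44.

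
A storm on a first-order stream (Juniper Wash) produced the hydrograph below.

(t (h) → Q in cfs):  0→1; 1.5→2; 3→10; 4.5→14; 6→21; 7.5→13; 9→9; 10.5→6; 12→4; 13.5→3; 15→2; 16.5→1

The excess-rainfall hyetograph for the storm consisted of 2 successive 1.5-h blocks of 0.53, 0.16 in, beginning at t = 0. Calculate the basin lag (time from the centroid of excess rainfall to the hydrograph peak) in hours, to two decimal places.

t_L ≈ 4.90 h

Centroid of excess rainfall: t_c = Σ P_i·t̄_i / ΣP_i = 1.0978 h (block centres at 0.75, 2.25 h).
Hydrograph peak occurs at t = 6 h, so basin lag t_L = 6 − 1.0978 = 4.90 h.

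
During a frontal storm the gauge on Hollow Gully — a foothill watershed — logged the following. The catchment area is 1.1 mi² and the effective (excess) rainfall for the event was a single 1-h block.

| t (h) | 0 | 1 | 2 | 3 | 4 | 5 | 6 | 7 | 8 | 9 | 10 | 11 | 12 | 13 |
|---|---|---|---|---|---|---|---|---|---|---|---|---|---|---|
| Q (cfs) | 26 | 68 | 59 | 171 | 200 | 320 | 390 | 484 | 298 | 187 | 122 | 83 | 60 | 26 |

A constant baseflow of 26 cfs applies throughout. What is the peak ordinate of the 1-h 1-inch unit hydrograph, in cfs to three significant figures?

U_p ≈ 153 cfs

Direct runoff: 0.0, 42.0, 33.0, 145.0, 174.0, 294.0, 364.0, 458.0, 272.0, 161.0, 96.0, 57.0, 34.0, 0.0 cfs; ΣQ_DR = 2130 cfs, peak = 458.0 cfs.
Runoff depth d = ΣQ_DR·Δt / A = 2130 × 3600 / (1.1 mi²) = 3.001 in.
The 1-inch UH is the DRH scaled by (1 in)/d, so U_p = 458.0 × 1/3.001 = 153 cfs.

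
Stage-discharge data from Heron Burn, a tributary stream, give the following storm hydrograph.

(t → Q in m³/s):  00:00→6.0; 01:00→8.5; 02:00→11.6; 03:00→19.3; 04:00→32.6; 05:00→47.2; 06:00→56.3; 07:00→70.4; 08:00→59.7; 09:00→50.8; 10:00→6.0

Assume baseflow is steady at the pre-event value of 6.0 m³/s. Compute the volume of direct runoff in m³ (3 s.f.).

Direct-runoff ordinates (Q − Q_b): 0.0, 2.5, 5.6, 13.3, 26.6, 41.2, 50.3, 64.4, 53.7, 44.8, 0.0 m³/s.
ΣQ_DR = 302.4 m³/s.
With Δt = 1 h = 3600 s, V = ΣQ_DR · Δt = 302.4 × 3600 = 1.09 × 10^6 m³.

V ≈ 1.09 × 10^6 m³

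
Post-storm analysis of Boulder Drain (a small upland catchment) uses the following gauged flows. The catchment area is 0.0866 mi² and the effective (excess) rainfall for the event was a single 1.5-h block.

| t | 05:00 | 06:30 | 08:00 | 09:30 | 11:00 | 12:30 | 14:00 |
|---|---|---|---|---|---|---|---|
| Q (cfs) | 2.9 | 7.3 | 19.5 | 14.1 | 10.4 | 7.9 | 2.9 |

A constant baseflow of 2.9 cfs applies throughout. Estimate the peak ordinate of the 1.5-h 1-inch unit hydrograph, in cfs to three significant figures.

U_p ≈ 13.8 cfs

Direct runoff: 0.0, 4.4, 16.6, 11.2, 7.5, 5.0, 0.0 cfs; ΣQ_DR = 44.70 cfs, peak = 16.6 cfs.
Runoff depth d = ΣQ_DR·Δt / A = 44.70 × 5400 / (0.0866 mi²) = 1.200 in.
The 1-inch UH is the DRH scaled by (1 in)/d, so U_p = 16.6 × 1/1.200 = 13.8 cfs.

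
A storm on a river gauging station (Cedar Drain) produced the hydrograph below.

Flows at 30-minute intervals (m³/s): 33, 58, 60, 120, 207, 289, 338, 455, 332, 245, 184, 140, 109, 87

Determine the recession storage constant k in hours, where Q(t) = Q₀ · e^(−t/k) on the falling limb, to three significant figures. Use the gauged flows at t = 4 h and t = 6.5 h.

k ≈ 1.87 h

On the falling limb, Q drops from 332 to 87 m³/s between t = 4 h and t = 6.5 h (Δt = 2.5 h).
k = −Δt / ln(Q₂/Q₁) = −2.5 / ln(87/332) = 1.87 h.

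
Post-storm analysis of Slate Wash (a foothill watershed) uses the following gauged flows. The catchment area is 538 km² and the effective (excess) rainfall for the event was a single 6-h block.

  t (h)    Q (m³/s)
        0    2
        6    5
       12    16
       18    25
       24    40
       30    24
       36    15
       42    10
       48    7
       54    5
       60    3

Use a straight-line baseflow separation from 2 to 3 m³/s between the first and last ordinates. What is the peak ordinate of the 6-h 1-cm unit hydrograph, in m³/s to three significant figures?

Direct runoff: 0.00, 2.90, 13.80, 22.70, 37.60, 21.50, 12.40, 7.30, 4.20, 2.10, 0.00 m³/s; ΣQ_DR = 124.5 m³/s, peak = 37.60 m³/s.
Runoff depth d = ΣQ_DR·Δt / A = 124.5 × 21600 / (538 km²) = 4.999 mm.
The 1-cm UH is the DRH scaled by (10 mm)/d, so U_p = 37.60 × 10/4.999 = 75.2 m³/s.

U_p ≈ 75.2 m³/s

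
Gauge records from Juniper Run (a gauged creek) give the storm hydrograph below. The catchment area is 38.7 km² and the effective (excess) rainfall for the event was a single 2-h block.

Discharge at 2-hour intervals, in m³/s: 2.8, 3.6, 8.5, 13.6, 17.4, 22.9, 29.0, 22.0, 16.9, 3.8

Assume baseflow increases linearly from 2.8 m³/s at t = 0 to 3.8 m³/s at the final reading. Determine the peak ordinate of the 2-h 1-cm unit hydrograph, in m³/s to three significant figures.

Direct runoff: 0.00, 0.69, 5.48, 10.47, 14.16, 19.54, 25.53, 18.42, 13.21, 0.00 m³/s; ΣQ_DR = 107.5 m³/s, peak = 25.53 m³/s.
Runoff depth d = ΣQ_DR·Δt / A = 107.5 × 7200 / (38.7 km²) = 20.00 mm.
The 1-cm UH is the DRH scaled by (10 mm)/d, so U_p = 25.53 × 10/20.00 = 12.8 m³/s.

U_p ≈ 12.8 m³/s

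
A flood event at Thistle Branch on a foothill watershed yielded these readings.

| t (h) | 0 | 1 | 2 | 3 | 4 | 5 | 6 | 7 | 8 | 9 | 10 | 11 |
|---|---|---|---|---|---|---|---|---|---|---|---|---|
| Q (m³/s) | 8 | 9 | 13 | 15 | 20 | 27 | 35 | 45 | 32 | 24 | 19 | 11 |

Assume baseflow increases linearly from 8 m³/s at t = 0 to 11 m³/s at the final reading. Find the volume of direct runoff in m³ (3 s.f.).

V ≈ 5.18 × 10^5 m³

Direct-runoff ordinates (Q − Q_b): 0.00, 0.73, 4.45, 6.18, 10.91, 17.64, 25.36, 35.09, 21.82, 13.55, 8.27, 0.00 m³/s.
ΣQ_DR = 144.0 m³/s.
With Δt = 1 h = 3600 s, V = ΣQ_DR · Δt = 144.0 × 3600 = 5.18 × 10^5 m³.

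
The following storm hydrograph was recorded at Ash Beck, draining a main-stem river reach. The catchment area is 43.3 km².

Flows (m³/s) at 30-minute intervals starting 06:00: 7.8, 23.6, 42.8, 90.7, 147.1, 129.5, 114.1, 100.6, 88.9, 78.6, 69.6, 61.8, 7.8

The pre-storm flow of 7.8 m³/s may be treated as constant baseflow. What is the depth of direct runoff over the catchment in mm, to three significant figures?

Direct runoff: 0.0, 15.8, 35.0, 82.9, 139.3, 121.7, 106.3, 92.8, 81.1, 70.8, 61.8, 54.0, 0.0 m³/s; ΣQ_DR = 861.5 m³/s.
V = ΣQ_DR · Δt = 861.5 × 1800 s = 1.551 × 10^6 m³.
Over A = 43.3 km², depth = V / A = 35.8 mm.

d ≈ 35.8 mm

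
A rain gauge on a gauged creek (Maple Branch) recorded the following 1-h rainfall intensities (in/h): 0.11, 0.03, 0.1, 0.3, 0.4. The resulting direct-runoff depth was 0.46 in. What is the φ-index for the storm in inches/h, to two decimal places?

φ ≈ 0.12 in/h

Only the 2 blocks with intensity above φ contribute runoff: 0.3, 0.4 in/h.
Σ(I−φ)·Δt = d  ⇒  (0.3+0.4 − 2φ)·1 = 0.46
φ = (0.7000 − 0.46/1) / 2 = 0.12 in/h.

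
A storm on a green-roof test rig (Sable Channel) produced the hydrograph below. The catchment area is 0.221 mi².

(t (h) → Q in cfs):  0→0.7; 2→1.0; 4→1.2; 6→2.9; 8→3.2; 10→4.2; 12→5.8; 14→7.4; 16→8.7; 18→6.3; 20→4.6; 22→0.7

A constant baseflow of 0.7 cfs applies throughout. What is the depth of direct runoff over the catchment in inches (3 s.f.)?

Direct runoff: 0.0, 0.3, 0.5, 2.2, 2.5, 3.5, 5.1, 6.7, 8.0, 5.6, 3.9, 0.0 cfs; ΣQ_DR = 38.30 cfs.
V = ΣQ_DR · Δt = 38.30 × 7200 s = 2.758 × 10^5 ft³.
Over A = 0.221 mi², depth = V / A = 0.537 in.

d ≈ 0.537 in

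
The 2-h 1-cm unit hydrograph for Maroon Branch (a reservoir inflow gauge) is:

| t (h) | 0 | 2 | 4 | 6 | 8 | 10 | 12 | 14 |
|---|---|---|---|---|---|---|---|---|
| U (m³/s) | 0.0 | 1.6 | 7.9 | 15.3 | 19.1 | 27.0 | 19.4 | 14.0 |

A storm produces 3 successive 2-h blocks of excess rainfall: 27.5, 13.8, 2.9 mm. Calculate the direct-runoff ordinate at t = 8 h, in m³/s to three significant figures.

Q ≈ 75.9 m³/s

By discrete convolution, Q_j = Σ (P_i / 10 mm) · U_{j−i}.
At t = 8 h (j=4): Q = (27.5/10)·19.1 + (13.8/10)·15.3 + (2.9/10)·7.9 = 75.9 m³/s.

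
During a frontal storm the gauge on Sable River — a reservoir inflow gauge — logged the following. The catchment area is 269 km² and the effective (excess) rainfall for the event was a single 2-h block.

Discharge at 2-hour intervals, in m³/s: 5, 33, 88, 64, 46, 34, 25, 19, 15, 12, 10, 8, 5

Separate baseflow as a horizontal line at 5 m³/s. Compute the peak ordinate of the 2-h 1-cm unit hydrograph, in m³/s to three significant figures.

Direct runoff: 0.0, 28.0, 83.0, 59.0, 41.0, 29.0, 20.0, 14.0, 10.0, 7.0, 5.0, 3.0, 0.0 m³/s; ΣQ_DR = 299.0 m³/s, peak = 83.0 m³/s.
Runoff depth d = ΣQ_DR·Δt / A = 299.0 × 7200 / (269 km²) = 8.003 mm.
The 1-cm UH is the DRH scaled by (10 mm)/d, so U_p = 83.0 × 10/8.003 = 104 m³/s.

U_p ≈ 104 m³/s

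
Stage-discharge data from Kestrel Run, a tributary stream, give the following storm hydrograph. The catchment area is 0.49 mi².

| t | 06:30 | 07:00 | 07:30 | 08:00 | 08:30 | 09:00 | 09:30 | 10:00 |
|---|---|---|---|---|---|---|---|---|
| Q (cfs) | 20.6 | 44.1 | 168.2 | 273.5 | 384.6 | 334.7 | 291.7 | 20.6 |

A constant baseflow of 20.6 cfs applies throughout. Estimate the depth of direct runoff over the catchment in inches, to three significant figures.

Direct runoff: 0.0, 23.5, 147.6, 252.9, 364.0, 314.1, 271.1, 0.0 cfs; ΣQ_DR = 1373 cfs.
V = ΣQ_DR · Δt = 1373 × 1800 s = 2.472 × 10^6 ft³.
Over A = 0.49 mi², depth = V / A = 2.17 in.

d ≈ 2.17 in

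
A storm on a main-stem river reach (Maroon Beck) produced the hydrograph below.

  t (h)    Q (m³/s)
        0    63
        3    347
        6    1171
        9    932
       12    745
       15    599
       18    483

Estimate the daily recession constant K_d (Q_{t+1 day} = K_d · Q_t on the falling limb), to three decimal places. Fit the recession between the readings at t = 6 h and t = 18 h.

Between t = 6 h and t = 18 h the flow falls from 1171 to 483 m³/s over 4×3 h = 12 h.
Per-interval ratio K = (483/1171)^(1/4) = 0.8014; K_d = K^(24/3) = 0.170.

K_d ≈ 0.170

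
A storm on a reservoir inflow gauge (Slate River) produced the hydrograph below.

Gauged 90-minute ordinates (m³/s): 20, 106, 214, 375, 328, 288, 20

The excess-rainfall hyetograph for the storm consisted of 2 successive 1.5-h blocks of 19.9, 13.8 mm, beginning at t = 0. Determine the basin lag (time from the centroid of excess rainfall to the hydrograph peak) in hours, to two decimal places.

t_L ≈ 3.14 h

Centroid of excess rainfall: t_c = Σ P_i·t̄_i / ΣP_i = 1.3642 h (block centres at 0.75, 2.25 h).
Hydrograph peak occurs at t = 4.5 h, so basin lag t_L = 4.5 − 1.3642 = 3.14 h.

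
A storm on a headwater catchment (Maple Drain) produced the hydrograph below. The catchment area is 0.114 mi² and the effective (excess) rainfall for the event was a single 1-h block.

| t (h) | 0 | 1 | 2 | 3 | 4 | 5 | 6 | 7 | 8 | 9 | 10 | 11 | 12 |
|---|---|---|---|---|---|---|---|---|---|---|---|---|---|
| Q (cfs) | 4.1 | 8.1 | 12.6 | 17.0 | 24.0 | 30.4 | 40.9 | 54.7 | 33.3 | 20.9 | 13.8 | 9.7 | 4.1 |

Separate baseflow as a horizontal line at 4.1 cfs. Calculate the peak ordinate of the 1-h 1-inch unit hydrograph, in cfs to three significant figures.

U_p ≈ 16.9 cfs

Direct runoff: 0.0, 4.0, 8.5, 12.9, 19.9, 26.3, 36.8, 50.6, 29.2, 16.8, 9.7, 5.6, 0.0 cfs; ΣQ_DR = 220.3 cfs, peak = 50.6 cfs.
Runoff depth d = ΣQ_DR·Δt / A = 220.3 × 3600 / (0.114 mi²) = 2.995 in.
The 1-inch UH is the DRH scaled by (1 in)/d, so U_p = 50.6 × 1/2.995 = 16.9 cfs.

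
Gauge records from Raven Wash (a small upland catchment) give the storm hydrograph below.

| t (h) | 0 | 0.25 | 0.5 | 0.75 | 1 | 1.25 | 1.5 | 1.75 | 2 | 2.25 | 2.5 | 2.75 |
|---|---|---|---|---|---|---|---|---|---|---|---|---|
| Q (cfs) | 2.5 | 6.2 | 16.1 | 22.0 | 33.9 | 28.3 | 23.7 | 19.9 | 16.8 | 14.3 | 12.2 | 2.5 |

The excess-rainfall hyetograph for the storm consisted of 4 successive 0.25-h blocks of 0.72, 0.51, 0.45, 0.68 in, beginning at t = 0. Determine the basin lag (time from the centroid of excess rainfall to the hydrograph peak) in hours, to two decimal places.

Centroid of excess rainfall: t_c = Σ P_i·t̄_i / ΣP_i = 0.4905 h (block centres at 0.125, 0.375, 0.625, 0.875 h).
Hydrograph peak occurs at t = 1 h, so basin lag t_L = 1 − 0.4905 = 0.51 h.

t_L ≈ 0.51 h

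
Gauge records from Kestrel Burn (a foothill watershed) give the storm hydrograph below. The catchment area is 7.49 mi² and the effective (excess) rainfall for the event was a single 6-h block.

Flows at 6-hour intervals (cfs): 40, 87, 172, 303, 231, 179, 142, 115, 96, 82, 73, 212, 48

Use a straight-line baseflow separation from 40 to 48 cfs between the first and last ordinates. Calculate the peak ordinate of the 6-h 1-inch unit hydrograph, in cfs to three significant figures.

Direct runoff: 0.00, 46.33, 130.67, 261.00, 188.33, 135.67, 98.00, 70.33, 50.67, 36.00, 26.33, 164.67, 0.00 cfs; ΣQ_DR = 1208 cfs, peak = 261.00 cfs.
Runoff depth d = ΣQ_DR·Δt / A = 1208 × 21600 / (7.49 mi²) = 1.500 in.
The 1-inch UH is the DRH scaled by (1 in)/d, so U_p = 261.00 × 1/1.500 = 174 cfs.

U_p ≈ 174 cfs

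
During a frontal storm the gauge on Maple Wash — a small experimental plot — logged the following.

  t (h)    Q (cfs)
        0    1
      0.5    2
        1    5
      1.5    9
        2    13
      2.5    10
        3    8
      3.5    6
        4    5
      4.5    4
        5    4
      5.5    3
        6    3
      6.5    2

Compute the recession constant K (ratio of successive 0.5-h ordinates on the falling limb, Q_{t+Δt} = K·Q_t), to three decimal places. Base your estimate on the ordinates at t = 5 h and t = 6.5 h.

K ≈ 0.794

Using the recession-limb readings at t = 5 h and t = 6.5 h: Q falls from 4 to 2 cfs over 3 intervals.
K = (Q₂/Q₁)^(1/3) = (2/4)^(1/3) = 0.794.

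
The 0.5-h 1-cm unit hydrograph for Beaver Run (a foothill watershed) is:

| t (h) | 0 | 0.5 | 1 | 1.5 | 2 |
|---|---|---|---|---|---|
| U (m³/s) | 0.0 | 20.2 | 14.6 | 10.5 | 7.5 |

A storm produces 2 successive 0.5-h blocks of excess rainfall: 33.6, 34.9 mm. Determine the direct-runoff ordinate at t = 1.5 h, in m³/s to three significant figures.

Q ≈ 86.2 m³/s

By discrete convolution, Q_j = Σ (P_i / 10 mm) · U_{j−i}.
At t = 1.5 h (j=3): Q = (33.6/10)·10.5 + (34.9/10)·14.6 = 86.2 m³/s.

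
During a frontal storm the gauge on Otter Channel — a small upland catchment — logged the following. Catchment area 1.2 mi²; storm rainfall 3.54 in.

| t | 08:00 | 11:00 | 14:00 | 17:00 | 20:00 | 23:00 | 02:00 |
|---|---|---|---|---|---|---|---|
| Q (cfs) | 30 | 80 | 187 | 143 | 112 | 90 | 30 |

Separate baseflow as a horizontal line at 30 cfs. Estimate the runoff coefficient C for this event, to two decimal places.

ΣQ_DR = 462.0 cfs; V = ΣQ_DR·Δt = 4.990 × 10^6 ft³.
Runoff depth d = V / A = 1.790 in.
C = d / P = 1.790 / 3.54 = 0.51.

C ≈ 0.51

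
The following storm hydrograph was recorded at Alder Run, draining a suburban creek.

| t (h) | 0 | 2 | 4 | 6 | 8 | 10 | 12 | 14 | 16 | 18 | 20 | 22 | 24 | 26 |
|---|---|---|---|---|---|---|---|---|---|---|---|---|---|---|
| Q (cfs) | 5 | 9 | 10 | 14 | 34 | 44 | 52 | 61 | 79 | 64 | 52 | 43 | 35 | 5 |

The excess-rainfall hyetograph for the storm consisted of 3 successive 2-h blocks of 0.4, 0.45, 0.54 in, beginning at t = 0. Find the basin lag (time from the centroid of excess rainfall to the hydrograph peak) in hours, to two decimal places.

Centroid of excess rainfall: t_c = Σ P_i·t̄_i / ΣP_i = 3.2014 h (block centres at 1, 3, 5 h).
Hydrograph peak occurs at t = 16 h, so basin lag t_L = 16 − 3.2014 = 12.80 h.

t_L ≈ 12.80 h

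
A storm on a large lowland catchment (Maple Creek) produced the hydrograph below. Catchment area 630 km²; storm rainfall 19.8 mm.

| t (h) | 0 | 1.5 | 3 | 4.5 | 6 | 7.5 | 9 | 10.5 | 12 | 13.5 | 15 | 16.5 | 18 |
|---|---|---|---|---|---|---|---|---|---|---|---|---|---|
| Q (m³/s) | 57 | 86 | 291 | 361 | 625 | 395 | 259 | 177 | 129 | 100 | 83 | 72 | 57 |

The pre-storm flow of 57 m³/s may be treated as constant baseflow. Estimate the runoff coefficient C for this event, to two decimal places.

C ≈ 0.84

ΣQ_DR = 1951 m³/s; V = ΣQ_DR·Δt = 1.054 × 10^7 m³.
Runoff depth d = V / A = 16.72 mm.
C = d / P = 16.72 / 19.8 = 0.84.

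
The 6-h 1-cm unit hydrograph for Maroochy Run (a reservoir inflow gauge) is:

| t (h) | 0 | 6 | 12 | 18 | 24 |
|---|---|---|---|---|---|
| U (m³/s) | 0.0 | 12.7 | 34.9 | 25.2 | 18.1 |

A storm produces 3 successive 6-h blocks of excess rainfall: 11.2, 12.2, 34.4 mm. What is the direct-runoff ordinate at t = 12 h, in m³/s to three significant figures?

Q ≈ 54.6 m³/s

By discrete convolution, Q_j = Σ (P_i / 10 mm) · U_{j−i}.
At t = 12 h (j=2): Q = (11.2/10)·34.9 + (12.2/10)·12.7 + (34.4/10)·0.0 = 54.6 m³/s.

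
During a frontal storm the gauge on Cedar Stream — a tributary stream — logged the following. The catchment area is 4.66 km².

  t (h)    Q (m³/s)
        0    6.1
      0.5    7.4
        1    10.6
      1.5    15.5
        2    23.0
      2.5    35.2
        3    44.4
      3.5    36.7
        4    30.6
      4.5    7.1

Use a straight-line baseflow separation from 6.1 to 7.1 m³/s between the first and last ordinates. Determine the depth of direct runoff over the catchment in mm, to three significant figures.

d ≈ 58.2 mm

Direct runoff: 0.00, 1.19, 4.28, 9.07, 16.46, 28.54, 37.63, 29.82, 23.61, 0.00 m³/s; ΣQ_DR = 150.6 m³/s.
V = ΣQ_DR · Δt = 150.6 × 1800 s = 2.711 × 10^5 m³.
Over A = 4.66 km², depth = V / A = 58.2 mm.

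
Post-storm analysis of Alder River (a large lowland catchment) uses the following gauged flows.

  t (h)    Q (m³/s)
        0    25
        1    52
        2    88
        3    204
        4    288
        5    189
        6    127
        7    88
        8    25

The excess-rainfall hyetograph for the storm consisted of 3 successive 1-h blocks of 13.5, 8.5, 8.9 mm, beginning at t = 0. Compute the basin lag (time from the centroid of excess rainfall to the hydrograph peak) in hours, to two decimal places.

t_L ≈ 2.65 h

Centroid of excess rainfall: t_c = Σ P_i·t̄_i / ΣP_i = 1.3511 h (block centres at 0.5, 1.5, 2.5 h).
Hydrograph peak occurs at t = 4 h, so basin lag t_L = 4 − 1.3511 = 2.65 h.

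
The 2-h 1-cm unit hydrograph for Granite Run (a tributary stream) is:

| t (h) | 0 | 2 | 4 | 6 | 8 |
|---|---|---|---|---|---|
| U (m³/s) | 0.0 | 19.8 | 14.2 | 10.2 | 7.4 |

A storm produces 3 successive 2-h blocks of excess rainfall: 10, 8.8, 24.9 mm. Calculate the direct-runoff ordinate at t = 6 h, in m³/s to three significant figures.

Q ≈ 72.0 m³/s

By discrete convolution, Q_j = Σ (P_i / 10 mm) · U_{j−i}.
At t = 6 h (j=3): Q = (10/10)·10.2 + (8.8/10)·14.2 + (24.9/10)·19.8 = 72.0 m³/s.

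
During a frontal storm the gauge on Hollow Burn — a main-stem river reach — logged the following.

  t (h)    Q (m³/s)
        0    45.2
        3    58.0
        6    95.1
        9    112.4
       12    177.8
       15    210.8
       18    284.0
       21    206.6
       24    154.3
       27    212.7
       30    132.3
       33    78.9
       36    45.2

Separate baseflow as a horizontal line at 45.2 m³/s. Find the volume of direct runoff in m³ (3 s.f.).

V ≈ 1.32 × 10^7 m³

Direct-runoff ordinates (Q − Q_b): 0.0, 12.8, 49.9, 67.2, 132.6, 165.6, 238.8, 161.4, 109.1, 167.5, 87.1, 33.7, 0.0 m³/s.
ΣQ_DR = 1226 m³/s.
With Δt = 3 h = 10800 s, V = ΣQ_DR · Δt = 1226 × 10800 = 1.32 × 10^7 m³.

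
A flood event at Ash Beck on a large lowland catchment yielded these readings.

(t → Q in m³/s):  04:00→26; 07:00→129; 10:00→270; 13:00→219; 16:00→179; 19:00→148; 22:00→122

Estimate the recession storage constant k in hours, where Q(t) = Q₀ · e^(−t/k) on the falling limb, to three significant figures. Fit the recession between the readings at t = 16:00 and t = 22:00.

k ≈ 15.7 h

On the falling limb, Q drops from 179 to 122 m³/s between t = 16:00 and t = 22:00 (Δt = 6 h).
k = −Δt / ln(Q₂/Q₁) = −6 / ln(122/179) = 15.7 h.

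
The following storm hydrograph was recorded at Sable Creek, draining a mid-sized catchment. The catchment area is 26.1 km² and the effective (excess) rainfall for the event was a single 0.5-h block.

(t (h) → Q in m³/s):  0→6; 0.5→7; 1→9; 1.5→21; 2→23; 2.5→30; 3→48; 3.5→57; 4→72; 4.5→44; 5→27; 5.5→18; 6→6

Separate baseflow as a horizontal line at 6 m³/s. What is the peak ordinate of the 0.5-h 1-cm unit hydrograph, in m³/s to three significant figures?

Direct runoff: 0.0, 1.0, 3.0, 15.0, 17.0, 24.0, 42.0, 51.0, 66.0, 38.0, 21.0, 12.0, 0.0 m³/s; ΣQ_DR = 290.0 m³/s, peak = 66.0 m³/s.
Runoff depth d = ΣQ_DR·Δt / A = 290.0 × 1800 / (26.1 km²) = 20.00 mm.
The 1-cm UH is the DRH scaled by (10 mm)/d, so U_p = 66.0 × 10/20.00 = 33.0 m³/s.

U_p ≈ 33.0 m³/s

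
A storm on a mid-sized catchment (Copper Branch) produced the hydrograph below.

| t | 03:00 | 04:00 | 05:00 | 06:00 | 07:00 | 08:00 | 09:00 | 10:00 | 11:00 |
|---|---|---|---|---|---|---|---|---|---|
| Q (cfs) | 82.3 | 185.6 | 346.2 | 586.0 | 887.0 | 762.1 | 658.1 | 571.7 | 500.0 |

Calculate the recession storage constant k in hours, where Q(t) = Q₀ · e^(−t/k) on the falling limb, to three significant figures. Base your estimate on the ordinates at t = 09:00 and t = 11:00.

On the falling limb, Q drops from 658.1 to 500.0 cfs between t = 09:00 and t = 11:00 (Δt = 2 h).
k = −Δt / ln(Q₂/Q₁) = −2 / ln(500.0/658.1) = 7.28 h.

k ≈ 7.28 h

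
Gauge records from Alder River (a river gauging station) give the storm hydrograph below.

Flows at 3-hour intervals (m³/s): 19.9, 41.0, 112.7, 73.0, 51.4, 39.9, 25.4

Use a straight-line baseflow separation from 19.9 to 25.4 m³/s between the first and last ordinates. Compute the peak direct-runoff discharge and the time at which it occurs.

Subtracting baseflow gives direct-runoff ordinates: 0.00, 20.18, 90.97, 50.35, 27.83, 15.42, 0.00 m³/s.
The maximum is 90.97 m³/s, occurring at the reading for t = 6 h.

Q_p = 90.97 m³/s at t = 6 h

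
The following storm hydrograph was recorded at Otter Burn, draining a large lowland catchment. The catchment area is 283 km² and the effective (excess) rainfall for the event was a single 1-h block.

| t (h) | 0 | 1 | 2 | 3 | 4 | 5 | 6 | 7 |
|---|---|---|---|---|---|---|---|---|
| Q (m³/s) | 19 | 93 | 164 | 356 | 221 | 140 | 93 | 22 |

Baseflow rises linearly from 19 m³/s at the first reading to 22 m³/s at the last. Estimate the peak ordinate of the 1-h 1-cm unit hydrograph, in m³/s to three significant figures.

U_p ≈ 280 m³/s

Direct runoff: 0.00, 73.57, 144.14, 335.71, 200.29, 118.86, 71.43, 0.00 m³/s; ΣQ_DR = 944.0 m³/s, peak = 335.71 m³/s.
Runoff depth d = ΣQ_DR·Δt / A = 944.0 × 3600 / (283 km²) = 12.01 mm.
The 1-cm UH is the DRH scaled by (10 mm)/d, so U_p = 335.71 × 10/12.01 = 280 m³/s.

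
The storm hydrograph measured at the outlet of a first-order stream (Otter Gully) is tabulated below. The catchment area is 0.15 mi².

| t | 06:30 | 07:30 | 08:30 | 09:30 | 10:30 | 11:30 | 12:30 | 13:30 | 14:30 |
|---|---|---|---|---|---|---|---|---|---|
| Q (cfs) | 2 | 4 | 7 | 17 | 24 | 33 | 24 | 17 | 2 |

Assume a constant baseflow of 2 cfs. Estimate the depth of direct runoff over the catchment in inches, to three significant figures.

d ≈ 1.16 in

Direct runoff: 0.0, 2.0, 5.0, 15.0, 22.0, 31.0, 22.0, 15.0, 0.0 cfs; ΣQ_DR = 112.0 cfs.
V = ΣQ_DR · Δt = 112.0 × 3600 s = 4.032 × 10^5 ft³.
Over A = 0.15 mi², depth = V / A = 1.16 in.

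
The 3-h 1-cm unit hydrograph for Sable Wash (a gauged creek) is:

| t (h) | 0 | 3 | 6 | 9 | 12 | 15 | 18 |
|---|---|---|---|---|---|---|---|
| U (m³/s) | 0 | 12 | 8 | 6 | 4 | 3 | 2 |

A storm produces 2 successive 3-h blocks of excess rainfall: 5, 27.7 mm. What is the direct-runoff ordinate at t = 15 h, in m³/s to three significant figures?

Q ≈ 12.6 m³/s

By discrete convolution, Q_j = Σ (P_i / 10 mm) · U_{j−i}.
At t = 15 h (j=5): Q = (5/10)·3 + (27.7/10)·4 = 12.6 m³/s.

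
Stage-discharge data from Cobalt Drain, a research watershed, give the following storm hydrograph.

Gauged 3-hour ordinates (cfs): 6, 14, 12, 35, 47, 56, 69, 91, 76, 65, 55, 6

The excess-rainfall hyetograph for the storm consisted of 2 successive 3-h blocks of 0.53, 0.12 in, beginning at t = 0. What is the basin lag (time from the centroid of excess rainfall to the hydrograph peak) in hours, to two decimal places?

Centroid of excess rainfall: t_c = Σ P_i·t̄_i / ΣP_i = 2.0538 h (block centres at 1.5, 4.5 h).
Hydrograph peak occurs at t = 21 h, so basin lag t_L = 21 − 2.0538 = 18.95 h.

t_L ≈ 18.95 h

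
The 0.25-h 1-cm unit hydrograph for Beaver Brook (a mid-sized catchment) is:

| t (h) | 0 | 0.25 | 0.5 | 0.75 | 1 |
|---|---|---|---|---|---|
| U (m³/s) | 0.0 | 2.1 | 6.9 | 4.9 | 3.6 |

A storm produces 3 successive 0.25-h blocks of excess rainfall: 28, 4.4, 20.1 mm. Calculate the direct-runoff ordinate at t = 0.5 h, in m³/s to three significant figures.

By discrete convolution, Q_j = Σ (P_i / 10 mm) · U_{j−i}.
At t = 0.5 h (j=2): Q = (28/10)·6.9 + (4.4/10)·2.1 + (20.1/10)·0.0 = 20.2 m³/s.

Q ≈ 20.2 m³/s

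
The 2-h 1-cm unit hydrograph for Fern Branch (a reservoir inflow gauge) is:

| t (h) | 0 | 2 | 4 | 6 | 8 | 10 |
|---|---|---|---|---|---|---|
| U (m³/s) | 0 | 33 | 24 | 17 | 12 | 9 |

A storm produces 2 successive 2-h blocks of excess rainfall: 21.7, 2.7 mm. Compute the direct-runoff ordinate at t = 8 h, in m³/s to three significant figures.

Q ≈ 30.6 m³/s

By discrete convolution, Q_j = Σ (P_i / 10 mm) · U_{j−i}.
At t = 8 h (j=4): Q = (21.7/10)·12 + (2.7/10)·17 = 30.6 m³/s.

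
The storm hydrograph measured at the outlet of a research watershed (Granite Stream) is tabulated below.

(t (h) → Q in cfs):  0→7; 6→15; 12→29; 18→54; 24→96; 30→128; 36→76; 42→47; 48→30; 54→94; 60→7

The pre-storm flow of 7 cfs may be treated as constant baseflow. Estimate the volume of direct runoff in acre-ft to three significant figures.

Direct-runoff ordinates (Q − Q_b): 0.0, 8.0, 22.0, 47.0, 89.0, 121.0, 69.0, 40.0, 23.0, 87.0, 0.0 cfs.
ΣQ_DR = 506.0 cfs.
With Δt = 6 h = 21600 s, V = ΣQ_DR · Δt = 506.0 × 21600 = 1.09 × 10^7 ft³ = 251 acre-ft.

V ≈ 251 acre-ft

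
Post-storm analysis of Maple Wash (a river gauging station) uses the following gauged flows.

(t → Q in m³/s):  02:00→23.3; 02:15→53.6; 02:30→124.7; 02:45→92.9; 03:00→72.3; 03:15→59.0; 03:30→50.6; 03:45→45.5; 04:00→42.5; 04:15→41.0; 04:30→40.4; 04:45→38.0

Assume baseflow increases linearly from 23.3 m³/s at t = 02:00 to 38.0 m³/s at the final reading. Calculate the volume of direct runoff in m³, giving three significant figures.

V ≈ 2.84 × 10^5 m³

Direct-runoff ordinates (Q − Q_b): 0.00, 28.96, 98.73, 65.59, 43.65, 29.02, 19.28, 12.85, 8.51, 5.67, 3.74, 0.00 m³/s.
ΣQ_DR = 316.0 m³/s.
With Δt = 0.25 h = 900 s, V = ΣQ_DR · Δt = 316.0 × 900 = 2.84 × 10^5 m³.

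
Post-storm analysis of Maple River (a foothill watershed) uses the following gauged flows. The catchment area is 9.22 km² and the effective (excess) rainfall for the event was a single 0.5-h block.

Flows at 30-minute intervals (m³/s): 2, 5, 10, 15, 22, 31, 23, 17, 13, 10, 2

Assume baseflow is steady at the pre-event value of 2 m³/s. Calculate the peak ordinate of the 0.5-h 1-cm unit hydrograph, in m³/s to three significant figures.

U_p ≈ 11.6 m³/s

Direct runoff: 0.0, 3.0, 8.0, 13.0, 20.0, 29.0, 21.0, 15.0, 11.0, 8.0, 0.0 m³/s; ΣQ_DR = 128.0 m³/s, peak = 29.0 m³/s.
Runoff depth d = ΣQ_DR·Δt / A = 128.0 × 1800 / (9.22 km²) = 24.99 mm.
The 1-cm UH is the DRH scaled by (10 mm)/d, so U_p = 29.0 × 10/24.99 = 11.6 m³/s.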